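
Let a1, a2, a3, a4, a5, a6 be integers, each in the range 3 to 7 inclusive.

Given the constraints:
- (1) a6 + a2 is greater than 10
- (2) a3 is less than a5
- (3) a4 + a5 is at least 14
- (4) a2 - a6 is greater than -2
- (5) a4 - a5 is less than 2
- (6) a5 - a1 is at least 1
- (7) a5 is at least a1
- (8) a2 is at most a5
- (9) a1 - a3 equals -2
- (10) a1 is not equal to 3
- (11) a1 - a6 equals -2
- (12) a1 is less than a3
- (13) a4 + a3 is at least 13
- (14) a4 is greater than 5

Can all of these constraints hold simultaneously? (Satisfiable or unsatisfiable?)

Satisfiable

One satisfying assignment is a1 = 4, a2 = 6, a3 = 6, a4 = 7, a5 = 7, a6 = 6.
For the less obvious constraints — constraint 1: a6 + a2 = 12; constraint 3: a4 + a5 = 14 — and the others hold by inspection.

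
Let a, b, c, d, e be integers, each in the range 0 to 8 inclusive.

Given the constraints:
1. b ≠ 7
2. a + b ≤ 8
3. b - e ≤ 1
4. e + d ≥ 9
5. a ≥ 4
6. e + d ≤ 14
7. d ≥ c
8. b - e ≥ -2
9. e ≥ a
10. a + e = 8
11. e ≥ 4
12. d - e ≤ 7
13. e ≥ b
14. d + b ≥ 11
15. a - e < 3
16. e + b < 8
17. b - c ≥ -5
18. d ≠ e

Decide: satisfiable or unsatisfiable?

The assignment a = 4, b = 3, c = 7, d = 8, e = 4 works:
  constraint 2 holds since a + b = 7.
  constraint 3 holds since b - e = -1.
  constraint 4 holds since e + d = 12.
The rest check out directly.

Satisfiable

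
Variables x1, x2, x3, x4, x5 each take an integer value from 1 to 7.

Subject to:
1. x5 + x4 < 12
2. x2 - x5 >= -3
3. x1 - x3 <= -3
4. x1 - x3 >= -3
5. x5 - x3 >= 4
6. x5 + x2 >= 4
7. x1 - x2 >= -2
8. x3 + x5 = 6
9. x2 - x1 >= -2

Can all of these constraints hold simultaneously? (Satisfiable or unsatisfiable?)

Constraints 2, 3, 5, and 7 give x1 − x2 ≥ -2, x2 − x5 ≥ -3, x5 − x3 ≥ 4, x3 − x1 ≥ 3.
Adding all 4 inequalities: the left sides telescope to 0, and the right sides sum to (-2) + (-3) + 4 + 3 = 2. So 0 ≥ 2, which is false.

Unsatisfiable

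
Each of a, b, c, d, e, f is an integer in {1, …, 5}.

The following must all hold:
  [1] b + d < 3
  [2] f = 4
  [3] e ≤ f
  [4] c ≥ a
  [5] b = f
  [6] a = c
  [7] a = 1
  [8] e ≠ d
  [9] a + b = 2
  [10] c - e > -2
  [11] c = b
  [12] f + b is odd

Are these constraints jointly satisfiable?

Constraint 7 fixes a = 1 and constraint 2 fixes f = 4. Constraints 5, 6, and 11 give a = c = b = f, so a = f. But 1 ≠ 4 — contradiction.

Unsatisfiable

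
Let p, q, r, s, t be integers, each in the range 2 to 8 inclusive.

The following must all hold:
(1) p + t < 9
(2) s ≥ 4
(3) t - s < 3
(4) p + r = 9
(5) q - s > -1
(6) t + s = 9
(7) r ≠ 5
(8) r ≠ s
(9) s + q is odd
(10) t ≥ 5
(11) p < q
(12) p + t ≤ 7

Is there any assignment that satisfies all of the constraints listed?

Take p = 2, q = 5, r = 7, s = 4, t = 5. Then constraint 1: p + t = 7; constraint 3: t - s = 1; constraint 4: p + r = 9, and every other listed constraint is also met.

Satisfiable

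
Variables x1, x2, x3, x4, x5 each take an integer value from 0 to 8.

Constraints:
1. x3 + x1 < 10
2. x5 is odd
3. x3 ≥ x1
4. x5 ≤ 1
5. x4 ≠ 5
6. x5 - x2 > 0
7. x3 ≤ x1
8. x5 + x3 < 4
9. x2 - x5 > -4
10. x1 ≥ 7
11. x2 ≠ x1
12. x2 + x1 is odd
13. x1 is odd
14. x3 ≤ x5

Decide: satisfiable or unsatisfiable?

Unsatisfiable

From constraints 3 and 10: x3 ≥ x1 and x1 ≥ 7, so x3 ≥ 7. From constraints 4 and 14: x3 ≤ x5 and x5 ≤ 1, so x3 ≤ 1. But 1 < 7, so no value of x3 works.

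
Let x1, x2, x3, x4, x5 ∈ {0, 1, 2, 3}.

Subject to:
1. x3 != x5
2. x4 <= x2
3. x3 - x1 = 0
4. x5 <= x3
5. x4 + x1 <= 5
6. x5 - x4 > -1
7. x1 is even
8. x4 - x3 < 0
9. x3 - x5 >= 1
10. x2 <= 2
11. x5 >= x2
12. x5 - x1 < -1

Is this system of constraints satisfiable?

Satisfiable

One satisfying assignment is x1 = 2, x2 = 0, x3 = 2, x4 = 0, x5 = 0.
For the less obvious constraints — constraint 3: x3 - x1 = 0; constraint 5: x4 + x1 = 2; constraint 6: x5 - x4 = 0 — and the others hold by inspection.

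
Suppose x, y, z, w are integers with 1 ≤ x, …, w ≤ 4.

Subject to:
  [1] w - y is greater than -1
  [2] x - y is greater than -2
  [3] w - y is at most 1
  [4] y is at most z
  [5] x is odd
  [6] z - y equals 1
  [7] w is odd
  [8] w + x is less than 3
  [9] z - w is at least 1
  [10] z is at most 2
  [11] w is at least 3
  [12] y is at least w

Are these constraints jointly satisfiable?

Unsatisfiable

From constraints 11 and 12: y ≥ w and w ≥ 3, so y ≥ 3. From constraints 4 and 10: y ≤ z and z ≤ 2, so y ≤ 2. But 2 < 3, so no value of y works.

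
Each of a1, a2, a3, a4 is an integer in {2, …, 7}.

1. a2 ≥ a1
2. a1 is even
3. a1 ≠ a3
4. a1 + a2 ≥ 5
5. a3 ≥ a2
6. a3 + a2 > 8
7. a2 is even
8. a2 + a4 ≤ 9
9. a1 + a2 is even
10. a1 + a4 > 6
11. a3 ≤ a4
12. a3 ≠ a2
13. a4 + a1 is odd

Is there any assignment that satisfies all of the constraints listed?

One satisfying assignment is a1 = 4, a2 = 4, a3 = 5, a4 = 5.
For the less obvious constraints — constraint 4: a1 + a2 = 8; constraint 6: a3 + a2 = 9; constraint 8: a2 + a4 = 9 — and the others hold by inspection.

Satisfiable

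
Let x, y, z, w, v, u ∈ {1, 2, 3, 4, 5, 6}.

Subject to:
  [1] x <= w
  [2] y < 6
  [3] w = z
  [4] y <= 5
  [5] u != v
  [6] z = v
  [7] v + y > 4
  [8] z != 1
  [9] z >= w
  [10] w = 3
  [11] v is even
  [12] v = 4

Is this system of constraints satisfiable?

Unsatisfiable

Constraint 10 fixes w = 3 and constraint 12 fixes v = 4. Constraints 3 and 6 give w = z = v, so w = v. But 3 ≠ 4 — contradiction.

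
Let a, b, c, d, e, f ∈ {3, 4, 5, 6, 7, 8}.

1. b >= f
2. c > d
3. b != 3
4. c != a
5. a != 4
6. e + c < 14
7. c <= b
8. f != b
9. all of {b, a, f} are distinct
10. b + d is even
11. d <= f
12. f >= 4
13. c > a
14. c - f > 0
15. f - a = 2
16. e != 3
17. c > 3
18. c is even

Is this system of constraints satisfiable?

The assignment a = 3, b = 8, c = 8, d = 4, e = 5, f = 5 works:
  constraint 6 holds since e + c = 13.
  constraint 14 holds since c - f = 3.
The rest check out directly.

Satisfiable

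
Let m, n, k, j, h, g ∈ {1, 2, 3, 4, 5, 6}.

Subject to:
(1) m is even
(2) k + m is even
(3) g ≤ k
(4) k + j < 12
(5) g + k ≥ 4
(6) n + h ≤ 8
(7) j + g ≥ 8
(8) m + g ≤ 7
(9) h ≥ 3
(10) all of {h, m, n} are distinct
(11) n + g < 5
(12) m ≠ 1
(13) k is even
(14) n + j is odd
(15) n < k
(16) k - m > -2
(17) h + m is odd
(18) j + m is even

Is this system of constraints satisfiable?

The assignment m = 4, n = 1, k = 4, j = 6, h = 5, g = 3 works:
  constraint 4 holds since k + j = 10.
  constraint 5 holds since g + k = 7.
The rest check out directly.

Satisfiable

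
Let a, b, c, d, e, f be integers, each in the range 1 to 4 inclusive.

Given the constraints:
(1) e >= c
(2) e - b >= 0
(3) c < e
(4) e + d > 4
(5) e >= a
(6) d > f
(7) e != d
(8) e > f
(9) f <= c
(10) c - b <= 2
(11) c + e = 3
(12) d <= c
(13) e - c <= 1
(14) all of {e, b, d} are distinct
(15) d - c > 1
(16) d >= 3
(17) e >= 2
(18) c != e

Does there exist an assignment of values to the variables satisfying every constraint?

From constraints 12 and 16: c ≥ d ≥ 3. From constraint 17: e ≥ 2. Hence c + e ≥ 5. But constraint 11 requires c + e = 3, and 3 < 5. Contradiction.

Unsatisfiable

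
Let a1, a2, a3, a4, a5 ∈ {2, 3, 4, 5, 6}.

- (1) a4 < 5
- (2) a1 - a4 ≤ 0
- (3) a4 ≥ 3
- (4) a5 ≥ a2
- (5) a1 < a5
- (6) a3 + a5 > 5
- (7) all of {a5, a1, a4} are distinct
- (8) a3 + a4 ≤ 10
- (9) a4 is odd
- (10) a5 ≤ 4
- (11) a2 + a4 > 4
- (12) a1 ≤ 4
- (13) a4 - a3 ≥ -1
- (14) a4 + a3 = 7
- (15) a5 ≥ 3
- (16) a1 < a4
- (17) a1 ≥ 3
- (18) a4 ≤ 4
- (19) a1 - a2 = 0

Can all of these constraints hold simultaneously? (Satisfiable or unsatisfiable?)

Unsatisfiable

Constraints 3, 10, 12, 15, 17, and 18 confine each of a5, a1, a4 to the 2 values {3, 4}.
Constraint 7 requires all 3 of them to be distinct, but only 2 values are available — impossible by the pigeonhole principle.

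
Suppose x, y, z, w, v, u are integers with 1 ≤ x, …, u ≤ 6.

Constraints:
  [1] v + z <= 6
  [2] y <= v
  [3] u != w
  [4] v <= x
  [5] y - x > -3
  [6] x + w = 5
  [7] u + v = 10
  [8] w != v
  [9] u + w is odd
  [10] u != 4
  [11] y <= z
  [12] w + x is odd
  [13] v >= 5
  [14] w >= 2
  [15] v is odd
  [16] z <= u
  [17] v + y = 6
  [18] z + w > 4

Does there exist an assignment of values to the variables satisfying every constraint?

Unsatisfiable

From constraints 4 and 13: x ≥ v ≥ 5. From constraint 14: w ≥ 2. Hence x + w ≥ 7. But constraint 6 requires x + w = 5, and 5 < 7. Contradiction.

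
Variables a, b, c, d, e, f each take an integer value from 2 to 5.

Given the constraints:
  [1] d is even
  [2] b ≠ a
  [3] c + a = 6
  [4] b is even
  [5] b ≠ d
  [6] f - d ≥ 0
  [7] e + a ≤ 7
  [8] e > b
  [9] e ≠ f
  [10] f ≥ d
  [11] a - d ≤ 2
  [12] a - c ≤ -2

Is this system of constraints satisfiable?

The assignment a = 2, b = 4, c = 4, d = 2, e = 5, f = 4 works:
  constraint 3 holds since c + a = 6.
  constraint 6 holds since f - d = 2.
The rest check out directly.

Satisfiable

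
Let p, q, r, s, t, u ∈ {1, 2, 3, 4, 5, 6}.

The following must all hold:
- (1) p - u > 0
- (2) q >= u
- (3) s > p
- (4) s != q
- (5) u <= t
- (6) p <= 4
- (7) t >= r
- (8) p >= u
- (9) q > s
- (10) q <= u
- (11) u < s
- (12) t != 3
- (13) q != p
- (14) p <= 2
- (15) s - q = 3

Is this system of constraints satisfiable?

Unsatisfiable

Constraints 1, 3, 9, and 10 give s < q, q ≤ u, u < p, p < s. Chaining: s < q ≤ u < p < s, which forces s < s — impossible.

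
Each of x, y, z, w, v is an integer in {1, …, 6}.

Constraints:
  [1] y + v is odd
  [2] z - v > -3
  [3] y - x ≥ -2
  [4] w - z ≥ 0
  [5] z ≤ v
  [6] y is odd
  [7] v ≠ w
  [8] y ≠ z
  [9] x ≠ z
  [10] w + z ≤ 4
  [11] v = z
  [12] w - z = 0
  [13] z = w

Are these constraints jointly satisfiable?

Unsatisfiable

From constraints 11 and 13, v = z = w, so v = w. But constraint 7 says v ≠ w. Contradiction.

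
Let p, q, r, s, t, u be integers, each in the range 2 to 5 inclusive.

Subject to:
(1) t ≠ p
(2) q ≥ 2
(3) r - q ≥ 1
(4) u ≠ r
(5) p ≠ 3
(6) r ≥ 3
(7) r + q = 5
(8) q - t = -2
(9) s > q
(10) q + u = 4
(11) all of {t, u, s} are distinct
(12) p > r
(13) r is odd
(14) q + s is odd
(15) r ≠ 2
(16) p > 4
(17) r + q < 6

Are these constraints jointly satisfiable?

Satisfiable

Try p = 5, q = 2, r = 3, s = 3, t = 4, u = 2.
Check constraint 3: r - q = 1; constraint 7: r + q = 5; constraint 8: q - t = -2. The remaining constraints are straightforward to verify.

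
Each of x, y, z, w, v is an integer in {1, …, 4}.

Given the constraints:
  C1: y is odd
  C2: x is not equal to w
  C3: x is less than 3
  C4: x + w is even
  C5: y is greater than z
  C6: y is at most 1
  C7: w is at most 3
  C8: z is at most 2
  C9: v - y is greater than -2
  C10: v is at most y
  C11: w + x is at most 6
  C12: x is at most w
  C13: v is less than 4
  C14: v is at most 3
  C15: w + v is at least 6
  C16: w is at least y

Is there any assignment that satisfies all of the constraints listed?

Unsatisfiable

From constraint 7: w ≤ 3. From constraints 6 and 10: v ≤ y ≤ 1. Hence w + v ≤ 4. But constraint 15 requires w + v ≥ 6, and 6 > 4. Contradiction.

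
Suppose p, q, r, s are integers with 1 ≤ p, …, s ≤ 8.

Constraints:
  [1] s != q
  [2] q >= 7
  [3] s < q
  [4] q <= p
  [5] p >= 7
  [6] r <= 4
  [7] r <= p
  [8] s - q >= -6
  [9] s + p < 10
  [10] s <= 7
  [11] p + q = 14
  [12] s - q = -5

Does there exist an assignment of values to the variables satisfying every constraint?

Setting (p, q, r, s) = (7, 7, 3, 2) satisfies everything: constraint 8: s - q = -5; constraint 9: s + p = 9, and the others follow.

Satisfiable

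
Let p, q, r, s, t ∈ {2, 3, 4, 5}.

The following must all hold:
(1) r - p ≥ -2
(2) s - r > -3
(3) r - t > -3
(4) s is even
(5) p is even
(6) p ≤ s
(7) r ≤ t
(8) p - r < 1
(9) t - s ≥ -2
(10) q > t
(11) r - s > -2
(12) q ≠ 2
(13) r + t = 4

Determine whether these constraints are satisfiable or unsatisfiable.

Satisfiable

The assignment p = 2, q = 3, r = 2, s = 2, t = 2 works:
  constraint 1 holds since r - p = 0.
  constraint 2 holds since s - r = 0.
The rest check out directly.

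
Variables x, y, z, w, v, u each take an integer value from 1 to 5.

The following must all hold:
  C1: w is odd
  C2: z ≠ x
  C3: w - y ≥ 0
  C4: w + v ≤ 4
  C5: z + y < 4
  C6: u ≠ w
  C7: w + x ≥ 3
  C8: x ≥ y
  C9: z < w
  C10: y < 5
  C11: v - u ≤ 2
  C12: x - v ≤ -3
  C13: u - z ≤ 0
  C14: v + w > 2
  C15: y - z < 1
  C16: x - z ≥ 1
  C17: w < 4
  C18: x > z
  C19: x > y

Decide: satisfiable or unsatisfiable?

Unsatisfiable

Constraints 11, 12, 13, and 16 give u − v ≥ -2, v − x ≥ 3, x − z ≥ 1, z − u ≥ 0.
Adding all 4 inequalities: the left sides telescope to 0, and the right sides sum to (-2) + 3 + 1 + 0 = 2. So 0 ≥ 2, which is false.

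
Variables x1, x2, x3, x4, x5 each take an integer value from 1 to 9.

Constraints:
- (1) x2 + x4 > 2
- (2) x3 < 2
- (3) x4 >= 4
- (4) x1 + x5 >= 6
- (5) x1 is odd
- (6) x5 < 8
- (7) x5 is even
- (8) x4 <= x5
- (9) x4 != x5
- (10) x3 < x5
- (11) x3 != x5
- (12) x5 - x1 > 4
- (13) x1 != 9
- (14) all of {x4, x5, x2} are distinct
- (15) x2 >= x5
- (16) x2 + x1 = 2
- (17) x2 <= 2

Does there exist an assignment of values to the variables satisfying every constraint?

From constraints 3 and 8: x5 ≥ x4 and x4 ≥ 4, so x5 ≥ 4. From constraints 15 and 17: x5 ≤ x2 and x2 ≤ 2, so x5 ≤ 2. But 2 < 4, so no value of x5 works.

Unsatisfiable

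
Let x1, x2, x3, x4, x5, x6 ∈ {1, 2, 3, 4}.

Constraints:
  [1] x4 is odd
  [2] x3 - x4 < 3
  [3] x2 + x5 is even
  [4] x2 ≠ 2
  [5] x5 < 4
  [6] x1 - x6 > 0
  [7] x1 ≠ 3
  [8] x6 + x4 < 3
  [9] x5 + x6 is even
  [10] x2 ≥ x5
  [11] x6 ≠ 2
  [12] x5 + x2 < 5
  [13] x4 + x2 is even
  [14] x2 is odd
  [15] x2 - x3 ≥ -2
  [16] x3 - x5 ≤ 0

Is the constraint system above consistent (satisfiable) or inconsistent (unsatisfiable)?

Take x1 = 4, x2 = 1, x3 = 1, x4 = 1, x5 = 1, x6 = 1. Then constraint 2: x3 - x4 = 0; constraint 6: x1 - x6 = 3, and every other listed constraint is also met.

Satisfiable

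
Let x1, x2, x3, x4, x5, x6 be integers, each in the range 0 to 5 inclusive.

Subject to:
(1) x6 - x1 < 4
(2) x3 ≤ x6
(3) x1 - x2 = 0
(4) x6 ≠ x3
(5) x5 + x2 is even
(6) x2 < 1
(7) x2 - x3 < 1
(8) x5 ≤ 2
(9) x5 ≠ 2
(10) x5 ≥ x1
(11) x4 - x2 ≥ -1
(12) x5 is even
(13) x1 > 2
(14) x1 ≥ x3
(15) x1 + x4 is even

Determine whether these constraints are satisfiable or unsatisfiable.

From constraint 13: x1 ≥ 3. From constraints 8 and 10: x1 ≤ x5 and x5 ≤ 2, so x1 ≤ 2. But 2 < 3, so no value of x1 works.

Unsatisfiable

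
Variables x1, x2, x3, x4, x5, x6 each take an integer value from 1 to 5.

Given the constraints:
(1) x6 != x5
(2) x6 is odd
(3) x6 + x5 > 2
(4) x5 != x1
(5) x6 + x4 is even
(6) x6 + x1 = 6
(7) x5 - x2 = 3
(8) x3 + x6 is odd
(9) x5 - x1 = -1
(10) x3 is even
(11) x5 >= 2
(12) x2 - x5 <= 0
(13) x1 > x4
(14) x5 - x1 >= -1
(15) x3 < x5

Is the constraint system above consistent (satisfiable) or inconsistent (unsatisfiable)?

Satisfiable

Try x1 = 5, x2 = 1, x3 = 2, x4 = 3, x5 = 4, x6 = 1.
Check constraint 3: x6 + x5 = 5; constraint 6: x6 + x1 = 6; constraint 7: x5 - x2 = 3. The remaining constraints are straightforward to verify.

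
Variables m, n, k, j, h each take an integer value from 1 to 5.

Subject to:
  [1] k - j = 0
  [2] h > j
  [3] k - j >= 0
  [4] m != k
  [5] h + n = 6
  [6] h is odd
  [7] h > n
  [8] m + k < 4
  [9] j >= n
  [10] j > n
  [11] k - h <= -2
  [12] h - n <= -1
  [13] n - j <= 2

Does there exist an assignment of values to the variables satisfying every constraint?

Constraints 3, 11, 12, and 13 give k − j ≥ 0, j − n ≥ -2, n − h ≥ 1, h − k ≥ 2.
Adding all 4 inequalities: the left sides telescope to 0, and the right sides sum to 0 + (-2) + 1 + 2 = 1. So 0 ≥ 1, which is false.

Unsatisfiable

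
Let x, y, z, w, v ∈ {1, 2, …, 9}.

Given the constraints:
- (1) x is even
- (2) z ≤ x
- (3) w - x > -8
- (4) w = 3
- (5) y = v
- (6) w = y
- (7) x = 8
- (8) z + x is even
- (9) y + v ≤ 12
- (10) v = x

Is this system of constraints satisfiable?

Unsatisfiable

Constraint 4 fixes w = 3 and constraint 7 fixes x = 8. Constraints 5, 6, and 10 give w = y = v = x, so w = x. But 3 ≠ 8 — contradiction.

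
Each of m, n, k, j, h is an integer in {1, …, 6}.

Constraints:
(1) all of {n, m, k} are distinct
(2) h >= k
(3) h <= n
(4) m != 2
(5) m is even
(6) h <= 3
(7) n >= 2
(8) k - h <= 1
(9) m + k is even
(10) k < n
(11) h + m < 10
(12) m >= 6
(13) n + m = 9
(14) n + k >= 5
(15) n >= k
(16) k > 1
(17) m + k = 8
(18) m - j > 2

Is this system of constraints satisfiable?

Satisfiable

Try m = 6, n = 3, k = 2, j = 3, h = 3.
Check constraint 8: k - h = -1; constraint 11: h + m = 9. The remaining constraints are straightforward to verify.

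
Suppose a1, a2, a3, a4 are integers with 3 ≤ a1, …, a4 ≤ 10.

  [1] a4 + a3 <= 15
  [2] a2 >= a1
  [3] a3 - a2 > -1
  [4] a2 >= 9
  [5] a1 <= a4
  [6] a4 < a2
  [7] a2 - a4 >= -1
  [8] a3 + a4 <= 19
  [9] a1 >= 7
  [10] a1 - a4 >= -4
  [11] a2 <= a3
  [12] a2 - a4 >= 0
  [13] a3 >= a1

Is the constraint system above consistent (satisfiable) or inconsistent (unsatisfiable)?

From constraints 5 and 9: a4 ≥ a1 ≥ 7. From constraints 4 and 11: a3 ≥ a2 ≥ 9. Hence a4 + a3 ≥ 16. But constraint 1 requires a4 + a3 ≤ 15, and 15 < 16. Contradiction.

Unsatisfiable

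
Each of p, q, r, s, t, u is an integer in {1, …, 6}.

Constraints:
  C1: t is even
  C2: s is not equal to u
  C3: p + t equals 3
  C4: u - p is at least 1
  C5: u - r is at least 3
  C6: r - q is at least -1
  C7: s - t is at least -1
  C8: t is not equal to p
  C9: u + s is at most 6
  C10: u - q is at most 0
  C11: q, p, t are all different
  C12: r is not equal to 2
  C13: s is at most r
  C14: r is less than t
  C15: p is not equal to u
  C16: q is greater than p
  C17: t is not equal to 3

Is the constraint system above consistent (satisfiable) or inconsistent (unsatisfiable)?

Constraints 5, 6, and 10 give q − u ≥ 0, u − r ≥ 3, r − q ≥ -1.
Adding all 3 inequalities: the left sides telescope to 0, and the right sides sum to 0 + 3 + (-1) = 2. So 0 ≥ 2, which is false.

Unsatisfiable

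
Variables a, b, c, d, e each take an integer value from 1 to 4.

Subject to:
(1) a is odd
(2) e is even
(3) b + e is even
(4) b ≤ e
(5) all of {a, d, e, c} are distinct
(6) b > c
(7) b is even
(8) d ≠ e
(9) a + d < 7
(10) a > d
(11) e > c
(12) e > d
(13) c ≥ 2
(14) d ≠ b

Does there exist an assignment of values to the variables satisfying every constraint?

One satisfying assignment is a = 3, b = 4, c = 2, d = 1, e = 4.
For the less obvious constraints — constraint 1: a = 3 is odd; constraint 5: values 3, 1, 4, 2 are distinct; constraint 9: a + d = 4 — and the others hold by inspection.

Satisfiable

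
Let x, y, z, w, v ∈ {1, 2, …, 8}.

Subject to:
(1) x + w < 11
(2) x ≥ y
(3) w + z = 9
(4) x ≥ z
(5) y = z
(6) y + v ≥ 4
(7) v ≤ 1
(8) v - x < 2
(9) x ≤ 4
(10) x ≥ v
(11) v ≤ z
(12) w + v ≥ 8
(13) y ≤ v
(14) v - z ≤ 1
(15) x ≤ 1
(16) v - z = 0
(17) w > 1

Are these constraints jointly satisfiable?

From constraints 2 and 15: y ≤ x ≤ 1. From constraint 7: v ≤ 1. Hence y + v ≤ 2. But constraint 6 requires y + v ≥ 4, and 4 > 2. Contradiction.

Unsatisfiable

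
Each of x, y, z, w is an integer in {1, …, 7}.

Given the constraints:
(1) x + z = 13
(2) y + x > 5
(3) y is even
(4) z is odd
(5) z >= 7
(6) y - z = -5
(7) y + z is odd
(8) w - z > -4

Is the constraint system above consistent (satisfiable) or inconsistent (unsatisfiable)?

Satisfiable

Setting (x, y, z, w) = (6, 2, 7, 5) satisfies everything: constraint 1: x + z = 13; constraint 2: y + x = 8; constraint 6: y - z = -5, and the others follow.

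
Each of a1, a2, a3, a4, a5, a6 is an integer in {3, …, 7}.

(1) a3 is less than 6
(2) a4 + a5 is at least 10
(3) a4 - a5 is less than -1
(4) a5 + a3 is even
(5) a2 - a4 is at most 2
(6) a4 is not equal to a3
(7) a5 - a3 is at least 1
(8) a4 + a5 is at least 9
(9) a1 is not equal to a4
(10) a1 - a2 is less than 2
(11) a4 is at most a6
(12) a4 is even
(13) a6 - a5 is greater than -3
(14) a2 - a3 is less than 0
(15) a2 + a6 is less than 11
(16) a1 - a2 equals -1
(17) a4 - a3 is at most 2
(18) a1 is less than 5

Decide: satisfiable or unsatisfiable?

Try a1 = 3, a2 = 4, a3 = 5, a4 = 4, a5 = 7, a6 = 5.
Check constraint 2: a4 + a5 = 11; constraint 3: a4 - a5 = -3. The remaining constraints are straightforward to verify.

Satisfiable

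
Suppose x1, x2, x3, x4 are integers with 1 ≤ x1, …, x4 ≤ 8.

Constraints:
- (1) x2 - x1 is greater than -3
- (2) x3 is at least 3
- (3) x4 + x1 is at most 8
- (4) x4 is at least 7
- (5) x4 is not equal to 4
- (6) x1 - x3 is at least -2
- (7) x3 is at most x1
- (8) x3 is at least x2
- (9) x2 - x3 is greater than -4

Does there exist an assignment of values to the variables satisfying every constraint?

Unsatisfiable

From constraint 4: x4 ≥ 7. From constraints 2 and 7: x1 ≥ x3 ≥ 3. Hence x4 + x1 ≥ 10. But constraint 3 requires x4 + x1 ≤ 8, and 8 < 10. Contradiction.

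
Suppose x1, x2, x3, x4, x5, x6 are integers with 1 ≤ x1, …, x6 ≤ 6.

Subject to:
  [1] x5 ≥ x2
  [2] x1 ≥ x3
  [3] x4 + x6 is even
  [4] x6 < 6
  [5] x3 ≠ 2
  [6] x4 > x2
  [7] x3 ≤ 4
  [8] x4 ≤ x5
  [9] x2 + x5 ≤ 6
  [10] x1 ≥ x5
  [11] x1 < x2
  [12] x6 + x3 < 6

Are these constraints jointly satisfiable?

Constraints 6, 8, 10, and 11 give x2 < x4, x4 ≤ x5, x5 ≤ x1, x1 < x2. Chaining: x2 < x4 ≤ x5 ≤ x1 < x2, which forces x2 < x2 — impossible.

Unsatisfiable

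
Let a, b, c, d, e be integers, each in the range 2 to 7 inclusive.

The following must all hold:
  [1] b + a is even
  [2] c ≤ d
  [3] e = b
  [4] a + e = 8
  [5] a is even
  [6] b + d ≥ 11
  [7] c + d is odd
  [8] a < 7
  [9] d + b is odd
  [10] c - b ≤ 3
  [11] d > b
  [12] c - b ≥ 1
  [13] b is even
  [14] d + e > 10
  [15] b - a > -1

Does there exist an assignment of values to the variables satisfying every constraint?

Setting (a, b, c, d, e) = (4, 4, 6, 7, 4) satisfies everything: constraint 4: a + e = 8; constraint 6: b + d = 11, and the others follow.

Satisfiable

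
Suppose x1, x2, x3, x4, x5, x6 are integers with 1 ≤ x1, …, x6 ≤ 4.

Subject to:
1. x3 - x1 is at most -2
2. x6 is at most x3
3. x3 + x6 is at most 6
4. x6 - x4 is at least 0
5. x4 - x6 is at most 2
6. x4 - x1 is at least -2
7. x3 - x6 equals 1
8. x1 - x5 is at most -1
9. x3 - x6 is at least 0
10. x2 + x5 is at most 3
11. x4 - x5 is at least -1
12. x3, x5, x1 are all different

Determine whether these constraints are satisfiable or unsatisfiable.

Constraints 1, 4, 8, 9, and 11 give x1 − x3 ≥ 2, x3 − x6 ≥ 0, x6 − x4 ≥ 0, x4 − x5 ≥ -1, x5 − x1 ≥ 1.
Adding all 5 inequalities: the left sides telescope to 0, and the right sides sum to 2 + 0 + 0 + (-1) + 1 = 2. So 0 ≥ 2, which is false.

Unsatisfiable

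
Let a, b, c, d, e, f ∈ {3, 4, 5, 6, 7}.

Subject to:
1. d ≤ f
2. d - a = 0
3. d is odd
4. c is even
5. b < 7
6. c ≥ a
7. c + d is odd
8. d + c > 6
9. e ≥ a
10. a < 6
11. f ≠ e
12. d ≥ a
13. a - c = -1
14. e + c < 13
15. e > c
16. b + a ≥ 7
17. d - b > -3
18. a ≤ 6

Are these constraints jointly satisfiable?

Take a = 3, b = 4, c = 4, d = 3, e = 7, f = 5. Then constraint 2: d - a = 0; constraint 8: d + c = 7; constraint 13: a - c = -1, and every other listed constraint is also met.

Satisfiable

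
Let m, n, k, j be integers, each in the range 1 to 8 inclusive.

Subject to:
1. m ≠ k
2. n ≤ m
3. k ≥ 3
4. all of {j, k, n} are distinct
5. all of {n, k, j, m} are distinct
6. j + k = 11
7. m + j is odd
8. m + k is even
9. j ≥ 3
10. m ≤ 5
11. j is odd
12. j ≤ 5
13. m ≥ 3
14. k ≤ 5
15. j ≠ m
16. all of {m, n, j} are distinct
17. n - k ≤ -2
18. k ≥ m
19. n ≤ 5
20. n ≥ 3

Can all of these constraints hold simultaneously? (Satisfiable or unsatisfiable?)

Constraints 3, 9, 10, 12, 13, 14, 19, and 20 confine each of n, k, j, m to the 3 values {3, …, 5}.
Constraint 5 requires all 4 of them to be distinct, but only 3 values are available — impossible by the pigeonhole principle.

Unsatisfiable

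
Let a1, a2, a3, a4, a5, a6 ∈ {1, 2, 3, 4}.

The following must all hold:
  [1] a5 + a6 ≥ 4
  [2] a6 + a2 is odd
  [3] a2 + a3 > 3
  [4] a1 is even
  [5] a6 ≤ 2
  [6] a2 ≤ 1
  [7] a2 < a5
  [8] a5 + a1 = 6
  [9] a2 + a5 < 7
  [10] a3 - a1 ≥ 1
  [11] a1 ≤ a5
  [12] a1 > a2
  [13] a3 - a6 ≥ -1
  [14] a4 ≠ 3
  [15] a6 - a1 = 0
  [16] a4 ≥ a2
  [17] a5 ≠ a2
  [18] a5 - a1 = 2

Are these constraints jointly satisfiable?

Satisfiable

Take a1 = 2, a2 = 1, a3 = 4, a4 = 2, a5 = 4, a6 = 2. Then constraint 1: a5 + a6 = 6; constraint 3: a2 + a3 = 5, and every other listed constraint is also met.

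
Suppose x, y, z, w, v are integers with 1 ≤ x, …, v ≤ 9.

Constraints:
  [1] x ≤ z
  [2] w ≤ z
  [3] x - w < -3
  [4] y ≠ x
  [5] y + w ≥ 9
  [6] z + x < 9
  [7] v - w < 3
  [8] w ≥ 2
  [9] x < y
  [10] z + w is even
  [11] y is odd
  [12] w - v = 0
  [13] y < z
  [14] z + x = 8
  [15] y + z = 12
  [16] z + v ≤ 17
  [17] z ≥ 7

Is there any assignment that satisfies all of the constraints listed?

One satisfying assignment is x = 1, y = 5, z = 7, w = 7, v = 7.
For the less obvious constraints — constraint 3: x - w = -6; constraint 5: y + w = 12; constraint 6: z + x = 8 — and the others hold by inspection.

Satisfiable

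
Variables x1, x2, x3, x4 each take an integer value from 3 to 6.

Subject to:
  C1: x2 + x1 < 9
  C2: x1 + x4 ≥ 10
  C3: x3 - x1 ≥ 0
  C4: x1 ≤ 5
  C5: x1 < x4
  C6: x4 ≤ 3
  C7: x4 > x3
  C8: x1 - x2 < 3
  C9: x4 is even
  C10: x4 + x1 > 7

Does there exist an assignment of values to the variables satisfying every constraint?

Unsatisfiable

From constraint 4: x1 ≤ 5. From constraint 6: x4 ≤ 3. Hence x1 + x4 ≤ 8. But constraint 2 requires x1 + x4 ≥ 10, and 10 > 8. Contradiction.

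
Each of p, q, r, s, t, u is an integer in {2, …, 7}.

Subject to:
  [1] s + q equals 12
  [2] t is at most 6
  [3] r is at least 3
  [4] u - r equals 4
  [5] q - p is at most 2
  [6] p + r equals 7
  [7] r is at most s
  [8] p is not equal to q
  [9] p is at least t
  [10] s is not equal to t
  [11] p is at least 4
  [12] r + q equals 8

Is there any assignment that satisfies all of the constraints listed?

Setting (p, q, r, s, t, u) = (4, 5, 3, 7, 3, 7) satisfies everything: constraint 1: s + q = 12; constraint 4: u - r = 4; constraint 5: q - p = 1, and the others follow.

Satisfiable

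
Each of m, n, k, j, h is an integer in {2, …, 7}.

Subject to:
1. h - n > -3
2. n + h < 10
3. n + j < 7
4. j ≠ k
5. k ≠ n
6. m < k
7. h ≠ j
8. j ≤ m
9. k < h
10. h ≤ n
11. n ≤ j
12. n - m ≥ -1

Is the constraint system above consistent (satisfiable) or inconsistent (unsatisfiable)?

Constraints 6, 8, 9, 10, and 11 give k < h, h ≤ n, n ≤ j, j ≤ m, m < k. Chaining: k < h ≤ n ≤ j ≤ m < k, which forces k < k — impossible.

Unsatisfiable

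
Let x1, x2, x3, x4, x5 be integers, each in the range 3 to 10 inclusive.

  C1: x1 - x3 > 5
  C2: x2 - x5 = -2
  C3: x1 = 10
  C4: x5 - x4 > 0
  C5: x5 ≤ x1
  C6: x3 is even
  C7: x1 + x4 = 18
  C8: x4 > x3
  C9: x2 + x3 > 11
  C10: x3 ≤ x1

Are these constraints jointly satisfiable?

Setting (x1, x2, x3, x4, x5) = (10, 8, 4, 8, 10) satisfies everything: constraint 1: x1 - x3 = 6; constraint 2: x2 - x5 = -2, and the others follow.

Satisfiable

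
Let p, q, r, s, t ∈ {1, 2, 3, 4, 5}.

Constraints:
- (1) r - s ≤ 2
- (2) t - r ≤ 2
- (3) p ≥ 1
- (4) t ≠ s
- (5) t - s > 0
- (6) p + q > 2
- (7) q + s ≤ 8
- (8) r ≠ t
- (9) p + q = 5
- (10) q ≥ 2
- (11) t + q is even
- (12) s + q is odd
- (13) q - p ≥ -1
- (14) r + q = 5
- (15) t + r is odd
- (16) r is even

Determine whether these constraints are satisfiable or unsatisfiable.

Satisfiable

Take p = 2, q = 3, r = 2, s = 2, t = 3. Then constraint 1: r - s = 0; constraint 2: t - r = 1; constraint 5: t - s = 1, and every other listed constraint is also met.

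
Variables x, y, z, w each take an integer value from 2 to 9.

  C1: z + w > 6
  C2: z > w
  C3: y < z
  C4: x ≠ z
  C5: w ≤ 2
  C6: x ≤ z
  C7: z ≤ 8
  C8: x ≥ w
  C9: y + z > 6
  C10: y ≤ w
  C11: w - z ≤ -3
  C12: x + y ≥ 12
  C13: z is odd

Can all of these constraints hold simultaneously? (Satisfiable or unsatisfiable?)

Unsatisfiable

From constraints 6 and 7: x ≤ z ≤ 8. From constraints 5 and 10: y ≤ w ≤ 2. Hence x + y ≤ 10. But constraint 12 requires x + y ≥ 12, and 12 > 10. Contradiction.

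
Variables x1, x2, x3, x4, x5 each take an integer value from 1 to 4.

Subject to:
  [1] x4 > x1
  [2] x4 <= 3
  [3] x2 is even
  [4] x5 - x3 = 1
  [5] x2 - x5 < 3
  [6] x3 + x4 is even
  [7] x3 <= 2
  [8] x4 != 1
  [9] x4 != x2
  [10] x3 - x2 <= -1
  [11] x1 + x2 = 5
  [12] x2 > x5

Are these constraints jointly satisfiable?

Setting (x1, x2, x3, x4, x5) = (1, 4, 1, 3, 2) satisfies everything: constraint 4: x5 - x3 = 1; constraint 5: x2 - x5 = 2, and the others follow.

Satisfiable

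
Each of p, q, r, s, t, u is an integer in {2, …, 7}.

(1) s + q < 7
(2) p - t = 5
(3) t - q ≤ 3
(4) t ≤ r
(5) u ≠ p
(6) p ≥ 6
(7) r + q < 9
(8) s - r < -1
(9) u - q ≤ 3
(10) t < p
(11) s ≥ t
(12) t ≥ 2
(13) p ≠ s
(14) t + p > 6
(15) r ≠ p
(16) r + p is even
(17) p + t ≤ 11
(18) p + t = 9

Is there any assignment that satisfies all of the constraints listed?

Satisfiable

The assignment p = 7, q = 2, r = 5, s = 2, t = 2, u = 2 works:
  constraint 1 holds since s + q = 4.
  constraint 2 holds since p - t = 5.
  constraint 3 holds since t - q = 0.
The rest check out directly.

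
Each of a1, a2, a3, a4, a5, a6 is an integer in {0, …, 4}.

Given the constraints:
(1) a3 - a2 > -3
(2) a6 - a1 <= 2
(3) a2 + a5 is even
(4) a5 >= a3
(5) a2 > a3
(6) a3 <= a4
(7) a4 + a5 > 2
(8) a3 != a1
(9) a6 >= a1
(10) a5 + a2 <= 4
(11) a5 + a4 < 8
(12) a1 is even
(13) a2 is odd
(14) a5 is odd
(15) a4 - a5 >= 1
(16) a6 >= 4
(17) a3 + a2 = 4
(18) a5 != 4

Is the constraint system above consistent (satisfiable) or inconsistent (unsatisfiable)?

Satisfiable

The assignment a1 = 4, a2 = 3, a3 = 1, a4 = 4, a5 = 1, a6 = 4 works:
  constraint 1 holds since a3 - a2 = -2.
  constraint 2 holds since a6 - a1 = 0.
  constraint 7 holds since a4 + a5 = 5.
The rest check out directly.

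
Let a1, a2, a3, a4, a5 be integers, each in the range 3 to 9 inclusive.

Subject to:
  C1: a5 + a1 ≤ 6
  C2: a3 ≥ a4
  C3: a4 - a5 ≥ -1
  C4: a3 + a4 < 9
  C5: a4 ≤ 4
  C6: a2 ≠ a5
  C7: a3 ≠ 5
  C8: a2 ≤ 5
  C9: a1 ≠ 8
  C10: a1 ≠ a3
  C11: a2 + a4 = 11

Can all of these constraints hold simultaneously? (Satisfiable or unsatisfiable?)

Unsatisfiable

From constraint 8: a2 ≤ 5. From constraint 5: a4 ≤ 4. Hence a2 + a4 ≤ 9. But constraint 11 requires a2 + a4 = 11, and 11 > 9. Contradiction.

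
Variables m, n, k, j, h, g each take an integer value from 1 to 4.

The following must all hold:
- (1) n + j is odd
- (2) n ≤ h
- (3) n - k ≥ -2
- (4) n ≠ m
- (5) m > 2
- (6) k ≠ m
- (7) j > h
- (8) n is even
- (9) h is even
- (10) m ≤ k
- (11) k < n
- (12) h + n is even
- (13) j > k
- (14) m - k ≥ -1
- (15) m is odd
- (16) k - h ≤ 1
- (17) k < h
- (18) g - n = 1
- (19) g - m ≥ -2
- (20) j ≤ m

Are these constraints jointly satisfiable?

Unsatisfiable

Constraints 2, 7, 10, 11, and 20 give m ≤ k, k < n, n ≤ h, h < j, j ≤ m. Chaining: m ≤ k < n ≤ h < j ≤ m, which forces m < m — impossible.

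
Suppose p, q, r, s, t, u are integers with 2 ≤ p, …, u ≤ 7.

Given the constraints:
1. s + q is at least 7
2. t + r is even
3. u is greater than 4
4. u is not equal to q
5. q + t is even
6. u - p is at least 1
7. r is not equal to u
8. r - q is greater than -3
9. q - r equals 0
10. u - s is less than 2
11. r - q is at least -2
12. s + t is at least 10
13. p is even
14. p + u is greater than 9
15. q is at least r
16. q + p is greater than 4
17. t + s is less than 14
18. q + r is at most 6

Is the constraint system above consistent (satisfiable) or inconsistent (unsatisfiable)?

Satisfiable

Take p = 4, q = 3, r = 3, s = 6, t = 7, u = 7. Then constraint 1: s + q = 9; constraint 6: u - p = 3; constraint 8: r - q = 0, and every other listed constraint is also met.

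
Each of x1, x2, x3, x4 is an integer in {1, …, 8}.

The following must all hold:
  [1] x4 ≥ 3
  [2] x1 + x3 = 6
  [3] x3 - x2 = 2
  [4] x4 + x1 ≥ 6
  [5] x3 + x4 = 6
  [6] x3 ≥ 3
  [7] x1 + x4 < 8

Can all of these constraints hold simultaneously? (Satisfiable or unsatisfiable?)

Try x1 = 3, x2 = 1, x3 = 3, x4 = 3.
Check constraint 2: x1 + x3 = 6; constraint 3: x3 - x2 = 2; constraint 4: x4 + x1 = 6. The remaining constraints are straightforward to verify.

Satisfiable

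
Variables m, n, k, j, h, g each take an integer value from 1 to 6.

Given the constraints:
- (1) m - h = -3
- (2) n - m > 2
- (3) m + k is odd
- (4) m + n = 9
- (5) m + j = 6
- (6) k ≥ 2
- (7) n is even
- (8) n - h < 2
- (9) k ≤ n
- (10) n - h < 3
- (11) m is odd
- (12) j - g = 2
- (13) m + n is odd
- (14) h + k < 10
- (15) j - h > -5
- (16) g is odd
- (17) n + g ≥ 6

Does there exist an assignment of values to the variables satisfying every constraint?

Satisfiable

One satisfying assignment is m = 3, n = 6, k = 2, j = 3, h = 6, g = 1.
For the less obvious constraints — constraint 1: m - h = -3; constraint 2: n - m = 3 — and the others hold by inspection.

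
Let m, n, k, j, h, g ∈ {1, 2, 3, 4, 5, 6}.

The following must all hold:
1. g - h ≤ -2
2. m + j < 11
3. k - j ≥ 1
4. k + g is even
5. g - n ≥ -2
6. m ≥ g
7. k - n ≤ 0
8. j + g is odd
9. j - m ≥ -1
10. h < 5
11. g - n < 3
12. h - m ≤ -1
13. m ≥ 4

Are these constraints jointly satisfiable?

Unsatisfiable

Constraints 1, 3, 5, 7, 9, and 12 give g − n ≥ -2, n − k ≥ 0, k − j ≥ 1, j − m ≥ -1, m − h ≥ 1, h − g ≥ 2.
Adding all 6 inequalities: the left sides telescope to 0, and the right sides sum to (-2) + 0 + 1 + (-1) + 1 + 2 = 1. So 0 ≥ 1, which is false.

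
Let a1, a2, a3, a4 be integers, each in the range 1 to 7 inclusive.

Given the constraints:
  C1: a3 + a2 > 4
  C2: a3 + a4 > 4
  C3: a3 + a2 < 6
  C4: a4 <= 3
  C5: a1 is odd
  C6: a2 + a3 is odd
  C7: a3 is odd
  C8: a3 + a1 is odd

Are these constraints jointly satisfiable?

Constraint 7 makes a3 odd and constraint 5 makes a1 odd, so a3 + a1 must be even. Constraint 8 says a3 + a1 is odd — contradiction.

Unsatisfiable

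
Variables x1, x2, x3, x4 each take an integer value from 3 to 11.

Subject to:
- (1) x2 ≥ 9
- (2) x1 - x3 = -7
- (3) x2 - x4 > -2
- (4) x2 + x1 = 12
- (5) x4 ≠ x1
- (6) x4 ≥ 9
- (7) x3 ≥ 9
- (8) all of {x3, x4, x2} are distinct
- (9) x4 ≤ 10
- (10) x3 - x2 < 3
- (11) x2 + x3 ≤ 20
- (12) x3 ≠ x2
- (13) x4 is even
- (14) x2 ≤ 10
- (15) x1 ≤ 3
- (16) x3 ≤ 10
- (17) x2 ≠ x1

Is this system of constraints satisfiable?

Unsatisfiable

Constraints 1, 6, 7, 9, 14, and 16 confine each of x3, x4, x2 to the 2 values {9, 10}.
Constraint 8 requires all 3 of them to be distinct, but only 2 values are available — impossible by the pigeonhole principle.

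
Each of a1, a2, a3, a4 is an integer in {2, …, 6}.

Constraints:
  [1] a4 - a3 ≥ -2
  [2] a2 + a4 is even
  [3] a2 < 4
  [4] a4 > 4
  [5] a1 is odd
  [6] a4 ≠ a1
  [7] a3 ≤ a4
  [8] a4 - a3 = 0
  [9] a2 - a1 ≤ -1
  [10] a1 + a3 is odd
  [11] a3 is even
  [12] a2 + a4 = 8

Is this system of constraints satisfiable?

Setting (a1, a2, a3, a4) = (3, 2, 6, 6) satisfies everything: constraint 1: a4 - a3 = 0; constraint 8: a4 - a3 = 0; constraint 9: a2 - a1 = -1, and the others follow.

Satisfiable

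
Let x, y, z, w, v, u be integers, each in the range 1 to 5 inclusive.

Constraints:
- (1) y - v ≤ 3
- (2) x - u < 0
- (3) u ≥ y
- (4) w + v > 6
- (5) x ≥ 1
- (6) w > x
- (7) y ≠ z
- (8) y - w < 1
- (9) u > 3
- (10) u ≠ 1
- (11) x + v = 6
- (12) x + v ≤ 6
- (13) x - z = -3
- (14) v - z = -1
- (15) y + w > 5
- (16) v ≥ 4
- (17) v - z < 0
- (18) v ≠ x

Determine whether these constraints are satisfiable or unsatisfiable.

Satisfiable

The assignment x = 2, y = 4, z = 5, w = 4, v = 4, u = 5 works:
  constraint 1 holds since y - v = 0.
  constraint 2 holds since x - u = -3.
  constraint 4 holds since w + v = 8.
The rest check out directly.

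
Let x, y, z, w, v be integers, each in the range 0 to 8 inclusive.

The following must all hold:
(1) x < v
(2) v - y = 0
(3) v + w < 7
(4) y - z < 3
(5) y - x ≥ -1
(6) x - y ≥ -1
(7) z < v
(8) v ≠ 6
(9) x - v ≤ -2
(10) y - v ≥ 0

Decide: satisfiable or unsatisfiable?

Constraints 6, 9, and 10 give x − y ≥ -1, y − v ≥ 0, v − x ≥ 2.
Adding all 3 inequalities: the left sides telescope to 0, and the right sides sum to (-1) + 0 + 2 = 1. So 0 ≥ 1, which is false.

Unsatisfiable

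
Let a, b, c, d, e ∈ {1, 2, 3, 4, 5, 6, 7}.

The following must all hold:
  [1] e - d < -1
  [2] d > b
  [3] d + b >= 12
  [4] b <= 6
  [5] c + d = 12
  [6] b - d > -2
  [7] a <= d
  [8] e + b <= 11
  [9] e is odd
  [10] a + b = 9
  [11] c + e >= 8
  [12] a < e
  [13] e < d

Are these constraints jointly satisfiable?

Satisfiable

Setting (a, b, c, d, e) = (3, 6, 5, 7, 5) satisfies everything: constraint 1: e - d = -2; constraint 3: d + b = 13; constraint 5: c + d = 12, and the others follow.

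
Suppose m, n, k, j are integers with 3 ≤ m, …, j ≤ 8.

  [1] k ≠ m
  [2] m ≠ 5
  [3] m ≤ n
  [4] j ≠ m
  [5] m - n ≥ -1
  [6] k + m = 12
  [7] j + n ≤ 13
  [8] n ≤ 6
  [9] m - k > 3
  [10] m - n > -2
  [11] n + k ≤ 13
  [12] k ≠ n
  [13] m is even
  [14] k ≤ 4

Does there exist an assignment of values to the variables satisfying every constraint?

Unsatisfiable

From constraint 14: k ≤ 4. From constraints 3 and 8: m ≤ n ≤ 6. Hence k + m ≤ 10. But constraint 6 requires k + m = 12, and 12 > 10. Contradiction.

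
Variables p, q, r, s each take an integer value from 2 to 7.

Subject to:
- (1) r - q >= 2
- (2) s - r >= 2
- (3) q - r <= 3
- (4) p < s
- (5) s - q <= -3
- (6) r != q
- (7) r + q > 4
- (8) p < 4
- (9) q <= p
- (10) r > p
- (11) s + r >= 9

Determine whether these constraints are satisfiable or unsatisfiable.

Unsatisfiable

Constraints 2, 3, and 5 give q − s ≥ 3, s − r ≥ 2, r − q ≥ -3.
Adding all 3 inequalities: the left sides telescope to 0, and the right sides sum to 3 + 2 + (-3) = 2. So 0 ≥ 2, which is false.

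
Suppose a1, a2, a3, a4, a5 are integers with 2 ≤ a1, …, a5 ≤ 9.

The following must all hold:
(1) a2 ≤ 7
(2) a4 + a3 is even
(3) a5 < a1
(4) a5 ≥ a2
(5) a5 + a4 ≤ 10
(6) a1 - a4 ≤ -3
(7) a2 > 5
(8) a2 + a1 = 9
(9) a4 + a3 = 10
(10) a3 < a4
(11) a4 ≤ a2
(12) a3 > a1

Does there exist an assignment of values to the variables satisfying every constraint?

Constraints 3, 4, 10, 11, and 12 give a1 < a3, a3 < a4, a4 ≤ a2, a2 ≤ a5, a5 < a1. Chaining: a1 < a3 < a4 ≤ a2 ≤ a5 < a1, which forces a1 < a1 — impossible.

Unsatisfiable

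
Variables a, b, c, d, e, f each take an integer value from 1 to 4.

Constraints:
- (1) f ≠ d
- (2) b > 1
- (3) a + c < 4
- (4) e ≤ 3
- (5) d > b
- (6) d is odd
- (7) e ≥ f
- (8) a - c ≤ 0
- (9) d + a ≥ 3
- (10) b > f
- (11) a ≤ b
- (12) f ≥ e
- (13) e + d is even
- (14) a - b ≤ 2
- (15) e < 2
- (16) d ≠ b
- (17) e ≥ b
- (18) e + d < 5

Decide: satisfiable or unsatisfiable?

Unsatisfiable

Constraints 10, 12, and 17 give b ≤ e, e ≤ f, f < b. Chaining: b ≤ e ≤ f < b, which forces b < b — impossible.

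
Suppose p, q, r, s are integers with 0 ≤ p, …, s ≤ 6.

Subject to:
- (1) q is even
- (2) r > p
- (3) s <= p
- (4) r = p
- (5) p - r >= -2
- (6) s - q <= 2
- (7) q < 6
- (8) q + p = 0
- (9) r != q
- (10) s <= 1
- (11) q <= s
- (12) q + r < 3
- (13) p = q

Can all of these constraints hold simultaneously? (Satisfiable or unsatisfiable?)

Unsatisfiable

From constraints 4 and 13, r = p = q, so r = q. But constraint 9 says r ≠ q. Contradiction.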